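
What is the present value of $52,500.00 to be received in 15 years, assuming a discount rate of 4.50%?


Present value formula: PV = FV / (1 + r)^t
PV = $52,500.00 / (1 + 0.045)^15
PV = $52,500.00 / 1.9352824
PV = $27,127.82

PV = FV / (1 + r)^t = $27,127.82


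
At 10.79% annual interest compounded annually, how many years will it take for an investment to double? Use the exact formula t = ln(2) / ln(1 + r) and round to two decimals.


Doubling condition: (1 + r)^t = 2
Take ln of both sides: t × ln(1 + r) = ln(2)
t = ln(2) / ln(1 + r)
t = 0.693147 / 0.102466
t = 6.76

t = ln(2) / ln(1 + r) = 6.76 years


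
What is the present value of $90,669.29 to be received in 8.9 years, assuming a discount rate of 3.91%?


Present value formula: PV = FV / (1 + r)^t
PV = $90,669.29 / (1 + 0.0391)^8.9
PV = $90,669.29 / 1.4068583
PV = $64,448.06

PV = FV / (1 + r)^t = $64,448.06


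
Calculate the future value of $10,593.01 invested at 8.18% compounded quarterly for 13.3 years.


Compound interest formula: A = P(1 + r/n)^(nt)
A = $10,593.01 × (1 + 0.0818/4)^(4 × 13.3)
Growth factor: (1 + 0.0818/4)^53.2 = 2.935757
A = $10,593.01 × 2.935757
A = $31,098.50

A = P(1 + r/n)^(nt) = $31,098.50


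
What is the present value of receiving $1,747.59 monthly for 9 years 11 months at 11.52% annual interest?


Present value of an ordinary annuity: PV = PMT × (1 − (1 + r)^(−n)) / r
Monthly rate r = 0.1152/12 = 0.0096, n = 119
PV = $1,747.59 × (1 − (1 + 0.1152/12)^(−119)) / (0.1152/12)
PV = $1,747.59 × 70.750465
PV = $123,642.81

PV = PMT × (1-(1+r)^(-n))/r = $123,642.81


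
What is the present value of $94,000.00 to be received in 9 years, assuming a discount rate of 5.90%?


Present value formula: PV = FV / (1 + r)^t
PV = $94,000.00 / (1 + 0.059)^9
PV = $94,000.00 / 1.6751883
PV = $56,113.09

PV = FV / (1 + r)^t = $56,113.09


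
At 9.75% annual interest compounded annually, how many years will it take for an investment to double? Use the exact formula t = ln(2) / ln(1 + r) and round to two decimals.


Doubling condition: (1 + r)^t = 2
Take ln of both sides: t × ln(1 + r) = ln(2)
t = ln(2) / ln(1 + r)
t = 0.693147 / 0.093035
t = 7.45

t = ln(2) / ln(1 + r) = 7.45 years


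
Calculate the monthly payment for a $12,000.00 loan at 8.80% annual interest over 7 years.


Loan payment formula: PMT = PV × r / (1 − (1 + r)^(−n))
Monthly rate r = 0.088/12 ≈ 0.00733333, n = 84 months
Denominator: 1 − (1 + 0.088/12)^(−84) = 0.458684
PMT = $12,000.00 × (0.088/12) / 0.458684
PMT = $191.85 per month

PMT = PV × r / (1-(1+r)^(-n)) = $191.85/month


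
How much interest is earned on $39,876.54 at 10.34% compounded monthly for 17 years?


Compound interest earned = final amount − principal.
A = P(1 + r/n)^(nt) = $39,876.54 × (1 + 0.1034/12)^(12 × 17) = $229,535.62
Interest = A − P = $229,535.62 − $39,876.54 = $189,659.08

Interest = A - P = $189,659.08


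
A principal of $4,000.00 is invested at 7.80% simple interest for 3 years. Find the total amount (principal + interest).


Total amount formula: A = P(1 + rt) = P + P·r·t
Interest: I = P × r × t = $4,000.00 × 0.078 × 3 = $936.00
A = P + I = $4,000.00 + $936.00 = $4,936.00

A = P + I = P(1 + rt) = $4,936.00


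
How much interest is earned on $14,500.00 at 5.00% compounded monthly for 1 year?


Compound interest earned = final amount − principal.
A = P(1 + r/n)^(nt) = $14,500.00 × (1 + 0.05/12)^(12 × 1) = $15,241.85
Interest = A − P = $15,241.85 − $14,500.00 = $741.85

Interest = A - P = $741.85


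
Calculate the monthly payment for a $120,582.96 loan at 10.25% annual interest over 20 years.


Loan payment formula: PMT = PV × r / (1 − (1 + r)^(−n))
Monthly rate r = 0.1025/12 ≈ 0.00854167, n = 240 months
Denominator: 1 − (1 + 0.1025/12)^(−240) = 0.8701395
PMT = $120,582.96 × (0.1025/12) / 0.8701395
PMT = $1,183.69 per month

PMT = PV × r / (1-(1+r)^(-n)) = $1,183.69/month


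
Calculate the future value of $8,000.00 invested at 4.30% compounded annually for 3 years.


Compound interest formula: A = P(1 + r/n)^(nt)
A = $8,000.00 × (1 + 0.043/1)^(1 × 3)
Growth factor: (1 + 0.043/1)^3 = 1.1346265
A = $8,000.00 × 1.1346265
A = $9,077.01

A = P(1 + r/n)^(nt) = $9,077.01


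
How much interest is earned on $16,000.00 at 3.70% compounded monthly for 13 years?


Compound interest earned = final amount − principal.
A = P(1 + r/n)^(nt) = $16,000.00 × (1 + 0.037/12)^(12 × 13) = $25,863.91
Interest = A − P = $25,863.91 − $16,000.00 = $9,863.91

Interest = A - P = $9,863.91


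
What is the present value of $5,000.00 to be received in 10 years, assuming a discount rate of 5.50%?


Present value formula: PV = FV / (1 + r)^t
PV = $5,000.00 / (1 + 0.055)^10
PV = $5,000.00 / 1.708144
PV = $2,927.15

PV = FV / (1 + r)^t = $2,927.15


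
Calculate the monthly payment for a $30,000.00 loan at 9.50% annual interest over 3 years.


Loan payment formula: PMT = PV × r / (1 − (1 + r)^(−n))
Monthly rate r = 0.095/12 ≈ 0.00791667, n = 36 months
Denominator: 1 − (1 + 0.095/12)^(−36) = 0.247141
PMT = $30,000.00 × (0.095/12) / 0.247141
PMT = $960.99 per month

PMT = PV × r / (1-(1+r)^(-n)) = $960.99/month


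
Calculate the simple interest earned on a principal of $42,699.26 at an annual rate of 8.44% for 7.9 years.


Simple interest formula: I = P × r × t
I = $42,699.26 × 0.0844 × 7.9
I = $28,470.16

I = P × r × t = $28,470.16


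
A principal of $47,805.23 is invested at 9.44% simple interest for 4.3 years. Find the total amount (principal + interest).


Total amount formula: A = P(1 + rt) = P + P·r·t
Interest: I = P × r × t = $47,805.23 × 0.0944 × 4.3 = $19,405.10
A = P + I = $47,805.23 + $19,405.10 = $67,210.33

A = P + I = P(1 + rt) = $67,210.33


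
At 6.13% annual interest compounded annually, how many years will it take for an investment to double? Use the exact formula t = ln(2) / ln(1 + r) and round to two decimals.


Doubling condition: (1 + r)^t = 2
Take ln of both sides: t × ln(1 + r) = ln(2)
t = ln(2) / ln(1 + r)
t = 0.693147 / 0.059495
t = 11.65

t = ln(2) / ln(1 + r) = 11.65 years


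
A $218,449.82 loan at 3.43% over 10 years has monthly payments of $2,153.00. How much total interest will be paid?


Total paid over the life of the loan = PMT × n.
Total paid = $2,153.00 × 120 = $258,360.00
Total interest = total paid − principal = $258,360.00 − $218,449.82 = $39,910.18

Total interest = (PMT × n) - PV = $39,910.18


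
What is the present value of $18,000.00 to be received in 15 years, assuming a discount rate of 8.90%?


Present value formula: PV = FV / (1 + r)^t
PV = $18,000.00 / (1 + 0.089)^15
PV = $18,000.00 / 3.592677
PV = $5,010.19

PV = FV / (1 + r)^t = $5,010.19


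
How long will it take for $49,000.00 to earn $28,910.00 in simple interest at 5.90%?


Rearrange the simple interest formula for t:
I = P × r × t  ⇒  t = I / (P × r)
t = $28,910.00 / ($49,000.00 × 0.059)
t = 10

t = I/(P×r) = 10 years


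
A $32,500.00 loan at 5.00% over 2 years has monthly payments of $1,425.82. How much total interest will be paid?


Total paid over the life of the loan = PMT × n.
Total paid = $1,425.82 × 24 = $34,219.68
Total interest = total paid − principal = $34,219.68 − $32,500.00 = $1,719.68

Total interest = (PMT × n) - PV = $1,719.68


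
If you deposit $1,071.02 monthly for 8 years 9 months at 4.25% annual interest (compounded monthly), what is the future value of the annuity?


Future value of an ordinary annuity: FV = PMT × ((1 + r)^n − 1) / r
Monthly rate r = 0.0425/12 ≈ 0.00354167, n = 105
FV = $1,071.02 × ((1 + 0.0425/12)^105 − 1) / (0.0425/12)
FV = $1,071.02 × 126.917382
FV = $135,931.05

FV = PMT × ((1+r)^n - 1)/r = $135,931.05


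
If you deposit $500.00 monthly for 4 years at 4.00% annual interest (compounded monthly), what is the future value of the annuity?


Future value of an ordinary annuity: FV = PMT × ((1 + r)^n − 1) / r
Monthly rate r = 0.04/12 ≈ 0.00333333, n = 48
FV = $500.00 × ((1 + 0.04/12)^48 − 1) / (0.04/12)
FV = $500.00 × 51.959601
FV = $25,979.80

FV = PMT × ((1+r)^n - 1)/r = $25,979.80


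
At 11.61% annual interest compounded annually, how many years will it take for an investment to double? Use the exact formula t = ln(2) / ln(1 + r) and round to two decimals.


Doubling condition: (1 + r)^t = 2
Take ln of both sides: t × ln(1 + r) = ln(2)
t = ln(2) / ln(1 + r)
t = 0.693147 / 0.109840
t = 6.31

t = ln(2) / ln(1 + r) = 6.31 years


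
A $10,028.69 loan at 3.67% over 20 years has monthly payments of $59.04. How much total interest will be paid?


Total paid over the life of the loan = PMT × n.
Total paid = $59.04 × 240 = $14,169.60
Total interest = total paid − principal = $14,169.60 − $10,028.69 = $4,140.91

Total interest = (PMT × n) - PV = $4,140.91


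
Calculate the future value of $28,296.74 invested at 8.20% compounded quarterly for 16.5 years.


Compound interest formula: A = P(1 + r/n)^(nt)
A = $28,296.74 × (1 + 0.082/4)^(4 × 16.5)
Growth factor: (1 + 0.082/4)^66 = 3.8164414
A = $28,296.74 × 3.8164414
A = $107,992.85

A = P(1 + r/n)^(nt) = $107,992.85


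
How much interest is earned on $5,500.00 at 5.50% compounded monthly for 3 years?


Compound interest earned = final amount − principal.
A = P(1 + r/n)^(nt) = $5,500.00 × (1 + 0.055/12)^(12 × 3) = $6,484.22
Interest = A − P = $6,484.22 − $5,500.00 = $984.22

Interest = A - P = $984.22


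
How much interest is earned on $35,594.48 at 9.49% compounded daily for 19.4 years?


Compound interest earned = final amount − principal.
A = P(1 + r/n)^(nt) = $35,594.48 × (1 + 0.0949/365)^(365 × 19.4) = $224,306.02
Interest = A − P = $224,306.02 − $35,594.48 = $188,711.54

Interest = A - P = $188,711.54


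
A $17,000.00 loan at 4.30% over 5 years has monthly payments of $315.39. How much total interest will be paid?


Total paid over the life of the loan = PMT × n.
Total paid = $315.39 × 60 = $18,923.40
Total interest = total paid − principal = $18,923.40 − $17,000.00 = $1,923.40

Total interest = (PMT × n) - PV = $1,923.40


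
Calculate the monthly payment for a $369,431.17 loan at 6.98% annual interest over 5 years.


Loan payment formula: PMT = PV × r / (1 − (1 + r)^(−n))
Monthly rate r = 0.0698/12 ≈ 0.00581667, n = 60 months
Denominator: 1 − (1 + 0.0698/12)^(−60) = 0.2938933
PMT = $369,431.17 × (0.0698/12) / 0.2938933
PMT = $7,311.69 per month

PMT = PV × r / (1-(1+r)^(-n)) = $7,311.69/month


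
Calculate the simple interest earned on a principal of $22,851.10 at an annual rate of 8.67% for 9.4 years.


Simple interest formula: I = P × r × t
I = $22,851.10 × 0.0867 × 9.4
I = $18,623.19

I = P × r × t = $18,623.19


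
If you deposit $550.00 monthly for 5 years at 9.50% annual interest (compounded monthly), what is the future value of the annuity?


Future value of an ordinary annuity: FV = PMT × ((1 + r)^n − 1) / r
Monthly rate r = 0.095/12 ≈ 0.00791667, n = 60
FV = $550.00 × ((1 + 0.095/12)^60 − 1) / (0.095/12)
FV = $550.00 × 76.422249
FV = $42,032.24

FV = PMT × ((1+r)^n - 1)/r = $42,032.24


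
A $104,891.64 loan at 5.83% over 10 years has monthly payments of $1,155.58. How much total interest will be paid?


Total paid over the life of the loan = PMT × n.
Total paid = $1,155.58 × 120 = $138,669.60
Total interest = total paid − principal = $138,669.60 − $104,891.64 = $33,777.96

Total interest = (PMT × n) - PV = $33,777.96


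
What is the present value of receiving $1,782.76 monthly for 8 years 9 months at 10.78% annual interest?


Present value of an ordinary annuity: PV = PMT × (1 − (1 + r)^(−n)) / r
Monthly rate r = 0.1078/12 ≈ 0.00898333, n = 105
PV = $1,782.76 × (1 − (1 + 0.1078/12)^(−105)) / (0.1078/12)
PV = $1,782.76 × 67.791804
PV = $120,856.52

PV = PMT × (1-(1+r)^(-n))/r = $120,856.52


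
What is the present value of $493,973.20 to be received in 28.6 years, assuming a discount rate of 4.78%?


Present value formula: PV = FV / (1 + r)^t
PV = $493,973.20 / (1 + 0.0478)^28.6
PV = $493,973.20 / 3.801562
PV = $129,939.54

PV = FV / (1 + r)^t = $129,939.54


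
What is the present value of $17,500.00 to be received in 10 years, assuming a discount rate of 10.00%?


Present value formula: PV = FV / (1 + r)^t
PV = $17,500.00 / (1 + 0.1)^10
PV = $17,500.00 / 2.593742
PV = $6,747.01

PV = FV / (1 + r)^t = $6,747.01


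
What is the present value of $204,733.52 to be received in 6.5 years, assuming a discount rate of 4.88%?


Present value formula: PV = FV / (1 + r)^t
PV = $204,733.52 / (1 + 0.0488)^6.5
PV = $204,733.52 / 1.3630206
PV = $150,205.74

PV = FV / (1 + r)^t = $150,205.74


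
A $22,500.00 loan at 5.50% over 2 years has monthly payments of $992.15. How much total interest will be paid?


Total paid over the life of the loan = PMT × n.
Total paid = $992.15 × 24 = $23,811.60
Total interest = total paid − principal = $23,811.60 − $22,500.00 = $1,311.60

Total interest = (PMT × n) - PV = $1,311.60


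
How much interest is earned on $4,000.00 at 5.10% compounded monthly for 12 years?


Compound interest earned = final amount − principal.
A = P(1 + r/n)^(nt) = $4,000.00 × (1 + 0.051/12)^(12 × 12) = $7,366.90
Interest = A − P = $7,366.90 − $4,000.00 = $3,366.90

Interest = A - P = $3,366.90


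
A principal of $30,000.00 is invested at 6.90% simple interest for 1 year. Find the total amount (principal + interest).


Total amount formula: A = P(1 + rt) = P + P·r·t
Interest: I = P × r × t = $30,000.00 × 0.069 × 1 = $2,070.00
A = P + I = $30,000.00 + $2,070.00 = $32,070.00

A = P + I = P(1 + rt) = $32,070.00


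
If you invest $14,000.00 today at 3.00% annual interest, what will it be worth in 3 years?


Future value formula: FV = PV × (1 + r)^t
FV = $14,000.00 × (1 + 0.03)^3
FV = $14,000.00 × 1.092727
FV = $15,298.18

FV = PV × (1 + r)^t = $15,298.18


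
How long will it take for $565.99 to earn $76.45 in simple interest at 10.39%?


Rearrange the simple interest formula for t:
I = P × r × t  ⇒  t = I / (P × r)
t = $76.45 / ($565.99 × 0.1039)
t = 1.3

t = I/(P×r) = 1.3 years


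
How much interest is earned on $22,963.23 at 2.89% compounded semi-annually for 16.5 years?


Compound interest earned = final amount − principal.
A = P(1 + r/n)^(nt) = $22,963.23 × (1 + 0.0289/2)^(2 × 16.5) = $36,867.55
Interest = A − P = $36,867.55 − $22,963.23 = $13,904.32

Interest = A - P = $13,904.32


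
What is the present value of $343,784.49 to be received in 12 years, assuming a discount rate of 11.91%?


Present value formula: PV = FV / (1 + r)^t
PV = $343,784.49 / (1 + 0.1191)^12
PV = $343,784.49 / 3.8585732
PV = $89,096.27

PV = FV / (1 + r)^t = $89,096.27


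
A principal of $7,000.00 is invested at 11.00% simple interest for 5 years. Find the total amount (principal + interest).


Total amount formula: A = P(1 + rt) = P + P·r·t
Interest: I = P × r × t = $7,000.00 × 0.11 × 5 = $3,850.00
A = P + I = $7,000.00 + $3,850.00 = $10,850.00

A = P + I = P(1 + rt) = $10,850.00


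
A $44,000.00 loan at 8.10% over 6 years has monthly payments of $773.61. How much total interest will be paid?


Total paid over the life of the loan = PMT × n.
Total paid = $773.61 × 72 = $55,699.92
Total interest = total paid − principal = $55,699.92 − $44,000.00 = $11,699.92

Total interest = (PMT × n) - PV = $11,699.92


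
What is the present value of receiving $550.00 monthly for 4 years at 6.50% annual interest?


Present value of an ordinary annuity: PV = PMT × (1 − (1 + r)^(−n)) / r
Monthly rate r = 0.065/12 ≈ 0.00541667, n = 48
PV = $550.00 × (1 − (1 + 0.065/12)^(−48)) / (0.065/12)
PV = $550.00 × 42.167488
PV = $23,192.12

PV = PMT × (1-(1+r)^(-n))/r = $23,192.12


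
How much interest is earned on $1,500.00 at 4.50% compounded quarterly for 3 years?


Compound interest earned = final amount − principal.
A = P(1 + r/n)^(nt) = $1,500.00 × (1 + 0.045/4)^(4 × 3) = $1,715.51
Interest = A − P = $1,715.51 − $1,500.00 = $215.51

Interest = A - P = $215.51


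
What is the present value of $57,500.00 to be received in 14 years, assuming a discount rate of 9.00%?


Present value formula: PV = FV / (1 + r)^t
PV = $57,500.00 / (1 + 0.09)^14
PV = $57,500.00 / 3.341727
PV = $17,206.67

PV = FV / (1 + r)^t = $17,206.67


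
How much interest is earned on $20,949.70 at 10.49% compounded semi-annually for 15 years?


Compound interest earned = final amount − principal.
A = P(1 + r/n)^(nt) = $20,949.70 × (1 + 0.1049/2)^(2 × 15) = $97,100.62
Interest = A − P = $97,100.62 − $20,949.70 = $76,150.92

Interest = A - P = $76,150.92


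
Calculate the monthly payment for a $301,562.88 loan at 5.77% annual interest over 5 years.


Loan payment formula: PMT = PV × r / (1 − (1 + r)^(−n))
Monthly rate r = 0.0577/12 ≈ 0.00480833, n = 60 months
Denominator: 1 − (1 + 0.0577/12)^(−60) = 0.250095
PMT = $301,562.88 × (0.0577/12) / 0.250095
PMT = $5,797.86 per month

PMT = PV × r / (1-(1+r)^(-n)) = $5,797.86/month


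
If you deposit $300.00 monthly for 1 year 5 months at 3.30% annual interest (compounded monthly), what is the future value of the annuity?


Future value of an ordinary annuity: FV = PMT × ((1 + r)^n − 1) / r
Monthly rate r = 0.033/12 = 0.00275, n = 17
FV = $300.00 × ((1 + 0.033/12)^17 − 1) / (0.033/12)
FV = $300.00 × 17.379192
FV = $5,213.76

FV = PMT × ((1+r)^n - 1)/r = $5,213.76


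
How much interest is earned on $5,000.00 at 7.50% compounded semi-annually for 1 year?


Compound interest earned = final amount − principal.
A = P(1 + r/n)^(nt) = $5,000.00 × (1 + 0.075/2)^(2 × 1) = $5,382.03
Interest = A − P = $5,382.03 − $5,000.00 = $382.03

Interest = A - P = $382.03


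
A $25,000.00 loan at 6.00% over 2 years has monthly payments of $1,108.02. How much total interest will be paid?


Total paid over the life of the loan = PMT × n.
Total paid = $1,108.02 × 24 = $26,592.48
Total interest = total paid − principal = $26,592.48 − $25,000.00 = $1,592.48

Total interest = (PMT × n) - PV = $1,592.48


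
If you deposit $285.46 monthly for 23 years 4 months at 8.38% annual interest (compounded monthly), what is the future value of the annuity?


Future value of an ordinary annuity: FV = PMT × ((1 + r)^n − 1) / r
Monthly rate r = 0.0838/12 ≈ 0.00698333, n = 280
FV = $285.46 × ((1 + 0.0838/12)^280 − 1) / (0.0838/12)
FV = $285.46 × 861.825710
FV = $246,016.77

FV = PMT × ((1+r)^n - 1)/r = $246,016.77


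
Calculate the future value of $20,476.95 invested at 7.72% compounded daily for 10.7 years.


Compound interest formula: A = P(1 + r/n)^(nt)
A = $20,476.95 × (1 + 0.0772/365)^(365 × 10.7)
Growth factor: (1 + 0.0772/365)^3905.5 = 2.2840556
A = $20,476.95 × 2.2840556
A = $46,770.49

A = P(1 + r/n)^(nt) = $46,770.49


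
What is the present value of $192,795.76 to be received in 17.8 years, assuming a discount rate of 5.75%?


Present value formula: PV = FV / (1 + r)^t
PV = $192,795.76 / (1 + 0.0575)^17.8
PV = $192,795.76 / 2.705146
PV = $71,270.00

PV = FV / (1 + r)^t = $71,270.00


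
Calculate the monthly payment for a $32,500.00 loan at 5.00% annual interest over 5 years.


Loan payment formula: PMT = PV × r / (1 − (1 + r)^(−n))
Monthly rate r = 0.05/12 ≈ 0.00416667, n = 60 months
Denominator: 1 − (1 + 0.05/12)^(−60) = 0.2207946
PMT = $32,500.00 × (0.05/12) / 0.2207946
PMT = $613.32 per month

PMT = PV × r / (1-(1+r)^(-n)) = $613.32/month


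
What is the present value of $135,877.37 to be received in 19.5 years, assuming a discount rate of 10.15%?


Present value formula: PV = FV / (1 + r)^t
PV = $135,877.37 / (1 + 0.1015)^19.5
PV = $135,877.37 / 6.587153
PV = $20,627.63

PV = FV / (1 + r)^t = $20,627.63


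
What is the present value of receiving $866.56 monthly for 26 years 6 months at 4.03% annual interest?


Present value of an ordinary annuity: PV = PMT × (1 − (1 + r)^(−n)) / r
Monthly rate r = 0.0403/12 ≈ 0.00335833, n = 318
PV = $866.56 × (1 − (1 + 0.0403/12)^(−318)) / (0.0403/12)
PV = $866.56 × 195.237336
PV = $169,184.87

PV = PMT × (1-(1+r)^(-n))/r = $169,184.87


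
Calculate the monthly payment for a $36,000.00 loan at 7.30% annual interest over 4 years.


Loan payment formula: PMT = PV × r / (1 − (1 + r)^(−n))
Monthly rate r = 0.073/12 ≈ 0.00608333, n = 48 months
Denominator: 1 − (1 + 0.073/12)^(−48) = 0.252571
PMT = $36,000.00 × (0.073/12) / 0.252571
PMT = $867.08 per month

PMT = PV × r / (1-(1+r)^(-n)) = $867.08/month


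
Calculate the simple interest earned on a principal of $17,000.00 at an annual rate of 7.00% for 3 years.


Simple interest formula: I = P × r × t
I = $17,000.00 × 0.07 × 3
I = $3,570.00

I = P × r × t = $3,570.00


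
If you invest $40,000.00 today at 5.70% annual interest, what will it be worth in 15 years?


Future value formula: FV = PV × (1 + r)^t
FV = $40,000.00 × (1 + 0.057)^15
FV = $40,000.00 × 2.2968086
FV = $91,872.34

FV = PV × (1 + r)^t = $91,872.34


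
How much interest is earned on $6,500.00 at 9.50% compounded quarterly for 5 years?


Compound interest earned = final amount − principal.
A = P(1 + r/n)^(nt) = $6,500.00 × (1 + 0.095/4)^(4 × 5) = $10,394.21
Interest = A − P = $10,394.21 − $6,500.00 = $3,894.21

Interest = A - P = $3,894.21


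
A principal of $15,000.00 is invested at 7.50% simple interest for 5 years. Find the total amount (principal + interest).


Total amount formula: A = P(1 + rt) = P + P·r·t
Interest: I = P × r × t = $15,000.00 × 0.075 × 5 = $5,625.00
A = P + I = $15,000.00 + $5,625.00 = $20,625.00

A = P + I = P(1 + rt) = $20,625.00


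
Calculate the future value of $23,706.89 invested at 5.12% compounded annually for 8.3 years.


Compound interest formula: A = P(1 + r/n)^(nt)
A = $23,706.89 × (1 + 0.0512/1)^(1 × 8.3)
Growth factor: (1 + 0.0512/1)^8.3 = 1.5135209
A = $23,706.89 × 1.5135209
A = $35,880.87

A = P(1 + r/n)^(nt) = $35,880.87


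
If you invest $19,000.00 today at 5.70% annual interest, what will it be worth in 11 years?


Future value formula: FV = PV × (1 + r)^t
FV = $19,000.00 × (1 + 0.057)^11
FV = $19,000.00 × 1.840030
FV = $34,960.57

FV = PV × (1 + r)^t = $34,960.57


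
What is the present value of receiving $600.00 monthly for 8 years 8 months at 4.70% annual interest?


Present value of an ordinary annuity: PV = PMT × (1 − (1 + r)^(−n)) / r
Monthly rate r = 0.047/12 ≈ 0.00391667, n = 104
PV = $600.00 × (1 − (1 + 0.047/12)^(−104)) / (0.047/12)
PV = $600.00 × 85.288857
PV = $51,173.31

PV = PMT × (1-(1+r)^(-n))/r = $51,173.31


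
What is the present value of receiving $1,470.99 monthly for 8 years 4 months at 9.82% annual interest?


Present value of an ordinary annuity: PV = PMT × (1 − (1 + r)^(−n)) / r
Monthly rate r = 0.0982/12 ≈ 0.00818333, n = 100
PV = $1,470.99 × (1 − (1 + 0.0982/12)^(−100)) / (0.0982/12)
PV = $1,470.99 × 68.109417
PV = $100,188.27

PV = PMT × (1-(1+r)^(-n))/r = $100,188.27


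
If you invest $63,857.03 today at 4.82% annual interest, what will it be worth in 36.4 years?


Future value formula: FV = PV × (1 + r)^t
FV = $63,857.03 × (1 + 0.0482)^36.4
FV = $63,857.03 × 5.5483935
FV = $354,303.93

FV = PV × (1 + r)^t = $354,303.93


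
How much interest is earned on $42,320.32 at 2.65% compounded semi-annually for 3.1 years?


Compound interest earned = final amount − principal.
A = P(1 + r/n)^(nt) = $42,320.32 × (1 + 0.0265/2)^(2 × 3.1) = $45,918.95
Interest = A − P = $45,918.95 − $42,320.32 = $3,598.63

Interest = A - P = $3,598.63


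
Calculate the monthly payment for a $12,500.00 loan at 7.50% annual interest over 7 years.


Loan payment formula: PMT = PV × r / (1 − (1 + r)^(−n))
Monthly rate r = 0.075/12 = 0.00625, n = 84 months
Denominator: 1 − (1 + 0.075/12)^(−84) = 0.407477
PMT = $12,500.00 × (0.075/12) / 0.407477
PMT = $191.73 per month

PMT = PV × r / (1-(1+r)^(-n)) = $191.73/month


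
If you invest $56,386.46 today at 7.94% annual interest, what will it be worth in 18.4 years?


Future value formula: FV = PV × (1 + r)^t
FV = $56,386.46 × (1 + 0.0794)^18.4
FV = $56,386.46 × 4.0790254
FV = $230,001.80

FV = PV × (1 + r)^t = $230,001.80


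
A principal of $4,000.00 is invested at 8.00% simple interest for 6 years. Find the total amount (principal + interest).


Total amount formula: A = P(1 + rt) = P + P·r·t
Interest: I = P × r × t = $4,000.00 × 0.08 × 6 = $1,920.00
A = P + I = $4,000.00 + $1,920.00 = $5,920.00

A = P + I = P(1 + rt) = $5,920.00


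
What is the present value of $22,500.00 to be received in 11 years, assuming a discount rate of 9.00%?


Present value formula: PV = FV / (1 + r)^t
PV = $22,500.00 / (1 + 0.09)^11
PV = $22,500.00 / 2.580426
PV = $8,719.49

PV = FV / (1 + r)^t = $8,719.49


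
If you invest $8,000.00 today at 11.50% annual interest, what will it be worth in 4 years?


Future value formula: FV = PV × (1 + r)^t
FV = $8,000.00 × (1 + 0.115)^4
FV = $8,000.00 × 1.5456084
FV = $12,364.87

FV = PV × (1 + r)^t = $12,364.87


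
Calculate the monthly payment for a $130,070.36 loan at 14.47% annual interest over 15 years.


Loan payment formula: PMT = PV × r / (1 − (1 + r)^(−n))
Monthly rate r = 0.1447/12 ≈ 0.01205833, n = 180 months
Denominator: 1 − (1 + 0.1447/12)^(−180) = 0.884388
PMT = $130,070.36 × (0.1447/12) / 0.884388
PMT = $1,773.47 per month

PMT = PV × r / (1-(1+r)^(-n)) = $1,773.47/month


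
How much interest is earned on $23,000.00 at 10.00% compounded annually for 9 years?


Compound interest earned = final amount − principal.
A = P(1 + r/n)^(nt) = $23,000.00 × (1 + 0.1/1)^(1 × 9) = $54,232.80
Interest = A − P = $54,232.80 − $23,000.00 = $31,232.80

Interest = A - P = $31,232.80


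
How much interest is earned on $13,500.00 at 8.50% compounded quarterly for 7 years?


Compound interest earned = final amount − principal.
A = P(1 + r/n)^(nt) = $13,500.00 × (1 + 0.085/4)^(4 × 7) = $24,323.82
Interest = A − P = $24,323.82 − $13,500.00 = $10,823.82

Interest = A - P = $10,823.82


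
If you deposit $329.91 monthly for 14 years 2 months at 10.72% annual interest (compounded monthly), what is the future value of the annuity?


Future value of an ordinary annuity: FV = PMT × ((1 + r)^n − 1) / r
Monthly rate r = 0.1072/12 ≈ 0.00893333, n = 170
FV = $329.91 × ((1 + 0.1072/12)^170 − 1) / (0.1072/12)
FV = $329.91 × 395.758878
FV = $130,564.81

FV = PMT × ((1+r)^n - 1)/r = $130,564.81


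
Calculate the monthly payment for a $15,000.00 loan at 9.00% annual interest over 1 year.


Loan payment formula: PMT = PV × r / (1 − (1 + r)^(−n))
Monthly rate r = 0.09/12 = 0.0075, n = 12 months
Denominator: 1 − (1 + 0.09/12)^(−12) = 0.085762
PMT = $15,000.00 × (0.09/12) / 0.085762
PMT = $1,311.77 per month

PMT = PV × r / (1-(1+r)^(-n)) = $1,311.77/month


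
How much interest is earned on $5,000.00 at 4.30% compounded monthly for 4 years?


Compound interest earned = final amount − principal.
A = P(1 + r/n)^(nt) = $5,000.00 × (1 + 0.043/12)^(12 × 4) = $5,936.56
Interest = A − P = $5,936.56 − $5,000.00 = $936.56

Interest = A - P = $936.56


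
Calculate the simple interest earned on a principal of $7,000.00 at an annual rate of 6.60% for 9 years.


Simple interest formula: I = P × r × t
I = $7,000.00 × 0.066 × 9
I = $4,158.00

I = P × r × t = $4,158.00


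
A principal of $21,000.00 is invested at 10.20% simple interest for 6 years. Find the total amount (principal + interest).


Total amount formula: A = P(1 + rt) = P + P·r·t
Interest: I = P × r × t = $21,000.00 × 0.102 × 6 = $12,852.00
A = P + I = $21,000.00 + $12,852.00 = $33,852.00

A = P + I = P(1 + rt) = $33,852.00


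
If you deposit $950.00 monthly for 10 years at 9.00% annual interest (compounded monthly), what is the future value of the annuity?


Future value of an ordinary annuity: FV = PMT × ((1 + r)^n − 1) / r
Monthly rate r = 0.09/12 = 0.0075, n = 120
FV = $950.00 × ((1 + 0.09/12)^120 − 1) / (0.09/12)
FV = $950.00 × 193.514277
FV = $183,838.56

FV = PMT × ((1+r)^n - 1)/r = $183,838.56


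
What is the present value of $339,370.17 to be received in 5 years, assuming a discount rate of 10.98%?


Present value formula: PV = FV / (1 + r)^t
PV = $339,370.17 / (1 + 0.1098)^5
PV = $339,370.17 / 1.6835406
PV = $201,581.22

PV = FV / (1 + r)^t = $201,581.22


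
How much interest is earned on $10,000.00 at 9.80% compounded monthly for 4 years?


Compound interest earned = final amount − principal.
A = P(1 + r/n)^(nt) = $10,000.00 × (1 + 0.098/12)^(12 × 4) = $14,775.84
Interest = A − P = $14,775.84 − $10,000.00 = $4,775.84

Interest = A - P = $4,775.84


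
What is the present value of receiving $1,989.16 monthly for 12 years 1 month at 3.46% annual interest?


Present value of an ordinary annuity: PV = PMT × (1 − (1 + r)^(−n)) / r
Monthly rate r = 0.0346/12 ≈ 0.00288333, n = 145
PV = $1,989.16 × (1 − (1 + 0.0346/12)^(−145)) / (0.0346/12)
PV = $1,989.16 × 118.368724
PV = $235,454.33

PV = PMT × (1-(1+r)^(-n))/r = $235,454.33


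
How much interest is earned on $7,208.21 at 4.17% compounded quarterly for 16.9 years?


Compound interest earned = final amount − principal.
A = P(1 + r/n)^(nt) = $7,208.21 × (1 + 0.0417/4)^(4 × 16.9) = $14,531.27
Interest = A − P = $14,531.27 − $7,208.21 = $7,323.06

Interest = A - P = $7,323.06


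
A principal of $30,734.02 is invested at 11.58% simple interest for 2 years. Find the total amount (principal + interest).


Total amount formula: A = P(1 + rt) = P + P·r·t
Interest: I = P × r × t = $30,734.02 × 0.1158 × 2 = $7,118.00
A = P + I = $30,734.02 + $7,118.00 = $37,852.02

A = P + I = P(1 + rt) = $37,852.02


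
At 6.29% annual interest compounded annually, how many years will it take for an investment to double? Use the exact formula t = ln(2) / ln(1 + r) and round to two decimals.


Doubling condition: (1 + r)^t = 2
Take ln of both sides: t × ln(1 + r) = ln(2)
t = ln(2) / ln(1 + r)
t = 0.693147 / 0.061001
t = 11.36

t = ln(2) / ln(1 + r) = 11.36 years


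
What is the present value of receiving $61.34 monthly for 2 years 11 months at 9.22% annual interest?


Present value of an ordinary annuity: PV = PMT × (1 − (1 + r)^(−n)) / r
Monthly rate r = 0.0922/12 ≈ 0.00768333, n = 35
PV = $61.34 × (1 − (1 + 0.0922/12)^(−35)) / (0.0922/12)
PV = $61.34 × 30.586619
PV = $1,876.18

PV = PMT × (1-(1+r)^(-n))/r = $1,876.18


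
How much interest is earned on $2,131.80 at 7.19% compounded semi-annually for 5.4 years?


Compound interest earned = final amount − principal.
A = P(1 + r/n)^(nt) = $2,131.80 × (1 + 0.0719/2)^(2 × 5.4) = $3,121.80
Interest = A − P = $3,121.80 − $2,131.80 = $990.00

Interest = A - P = $990.00


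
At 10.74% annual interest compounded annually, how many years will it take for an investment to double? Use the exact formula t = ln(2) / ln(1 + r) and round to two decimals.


Doubling condition: (1 + r)^t = 2
Take ln of both sides: t × ln(1 + r) = ln(2)
t = ln(2) / ln(1 + r)
t = 0.693147 / 0.102015
t = 6.79

t = ln(2) / ln(1 + r) = 6.79 years


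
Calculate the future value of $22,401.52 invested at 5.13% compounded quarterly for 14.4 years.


Compound interest formula: A = P(1 + r/n)^(nt)
A = $22,401.52 × (1 + 0.0513/4)^(4 × 14.4)
Growth factor: (1 + 0.0513/4)^57.6 = 2.0834456
A = $22,401.52 × 2.0834456
A = $46,672.35

A = P(1 + r/n)^(nt) = $46,672.35


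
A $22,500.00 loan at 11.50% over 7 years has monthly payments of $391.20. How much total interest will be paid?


Total paid over the life of the loan = PMT × n.
Total paid = $391.20 × 84 = $32,860.80
Total interest = total paid − principal = $32,860.80 − $22,500.00 = $10,360.80

Total interest = (PMT × n) - PV = $10,360.80


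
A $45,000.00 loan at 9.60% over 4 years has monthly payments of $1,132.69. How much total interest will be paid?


Total paid over the life of the loan = PMT × n.
Total paid = $1,132.69 × 48 = $54,369.12
Total interest = total paid − principal = $54,369.12 − $45,000.00 = $9,369.12

Total interest = (PMT × n) - PV = $9,369.12


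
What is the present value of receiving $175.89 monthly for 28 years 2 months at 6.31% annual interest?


Present value of an ordinary annuity: PV = PMT × (1 − (1 + r)^(−n)) / r
Monthly rate r = 0.0631/12 ≈ 0.00525833, n = 338
PV = $175.89 × (1 − (1 + 0.0631/12)^(−338)) / (0.0631/12)
PV = $175.89 × 157.867420
PV = $27,767.30

PV = PMT × (1-(1+r)^(-n))/r = $27,767.30


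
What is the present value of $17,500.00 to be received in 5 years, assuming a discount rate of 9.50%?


Present value formula: PV = FV / (1 + r)^t
PV = $17,500.00 / (1 + 0.095)^5
PV = $17,500.00 / 1.574239
PV = $11,116.48

PV = FV / (1 + r)^t = $11,116.48


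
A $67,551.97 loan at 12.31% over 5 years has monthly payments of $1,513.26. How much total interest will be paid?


Total paid over the life of the loan = PMT × n.
Total paid = $1,513.26 × 60 = $90,795.60
Total interest = total paid − principal = $90,795.60 − $67,551.97 = $23,243.63

Total interest = (PMT × n) - PV = $23,243.63


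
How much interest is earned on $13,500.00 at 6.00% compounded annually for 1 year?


Compound interest earned = final amount − principal.
A = P(1 + r/n)^(nt) = $13,500.00 × (1 + 0.06/1)^(1 × 1) = $14,310.00
Interest = A − P = $14,310.00 − $13,500.00 = $810.00

Interest = A - P = $810.00


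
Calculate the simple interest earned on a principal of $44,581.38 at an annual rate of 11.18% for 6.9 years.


Simple interest formula: I = P × r × t
I = $44,581.38 × 0.1118 × 6.9
I = $34,390.97

I = P × r × t = $34,390.97


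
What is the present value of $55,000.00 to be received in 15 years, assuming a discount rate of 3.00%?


Present value formula: PV = FV / (1 + r)^t
PV = $55,000.00 / (1 + 0.03)^15
PV = $55,000.00 / 1.5579674
PV = $35,302.41

PV = FV / (1 + r)^t = $35,302.41


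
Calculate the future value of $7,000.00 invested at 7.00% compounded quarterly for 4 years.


Compound interest formula: A = P(1 + r/n)^(nt)
A = $7,000.00 × (1 + 0.07/4)^(4 × 4)
Growth factor: (1 + 0.07/4)^16 = 1.3199294
A = $7,000.00 × 1.3199294
A = $9,239.51

A = P(1 + r/n)^(nt) = $9,239.51


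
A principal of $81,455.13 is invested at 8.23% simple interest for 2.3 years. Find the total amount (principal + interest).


Total amount formula: A = P(1 + rt) = P + P·r·t
Interest: I = P × r × t = $81,455.13 × 0.0823 × 2.3 = $15,418.64
A = P + I = $81,455.13 + $15,418.64 = $96,873.77

A = P + I = P(1 + rt) = $96,873.77


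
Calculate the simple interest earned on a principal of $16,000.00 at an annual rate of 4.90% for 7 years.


Simple interest formula: I = P × r × t
I = $16,000.00 × 0.049 × 7
I = $5,488.00

I = P × r × t = $5,488.00


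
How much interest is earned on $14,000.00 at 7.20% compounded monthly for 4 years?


Compound interest earned = final amount − principal.
A = P(1 + r/n)^(nt) = $14,000.00 × (1 + 0.072/12)^(12 × 4) = $18,656.54
Interest = A − P = $18,656.54 − $14,000.00 = $4,656.54

Interest = A - P = $4,656.54


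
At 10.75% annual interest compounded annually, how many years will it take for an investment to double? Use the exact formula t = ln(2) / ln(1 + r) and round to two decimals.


Doubling condition: (1 + r)^t = 2
Take ln of both sides: t × ln(1 + r) = ln(2)
t = ln(2) / ln(1 + r)
t = 0.693147 / 0.102105
t = 6.79

t = ln(2) / ln(1 + r) = 6.79 years


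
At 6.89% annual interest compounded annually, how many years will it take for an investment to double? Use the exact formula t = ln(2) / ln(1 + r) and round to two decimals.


Doubling condition: (1 + r)^t = 2
Take ln of both sides: t × ln(1 + r) = ln(2)
t = ln(2) / ln(1 + r)
t = 0.693147 / 0.066630
t = 10.40

t = ln(2) / ln(1 + r) = 10.40 years


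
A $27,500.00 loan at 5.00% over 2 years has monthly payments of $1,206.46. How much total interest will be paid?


Total paid over the life of the loan = PMT × n.
Total paid = $1,206.46 × 24 = $28,955.04
Total interest = total paid − principal = $28,955.04 − $27,500.00 = $1,455.04

Total interest = (PMT × n) - PV = $1,455.04


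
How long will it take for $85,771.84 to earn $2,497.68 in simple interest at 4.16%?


Rearrange the simple interest formula for t:
I = P × r × t  ⇒  t = I / (P × r)
t = $2,497.68 / ($85,771.84 × 0.0416)
t = 0.7

t = I/(P×r) = 0.7 years


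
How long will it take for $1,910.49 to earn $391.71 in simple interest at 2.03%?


Rearrange the simple interest formula for t:
I = P × r × t  ⇒  t = I / (P × r)
t = $391.71 / ($1,910.49 × 0.0203)
t = 10.1

t = I/(P×r) = 10.1 years


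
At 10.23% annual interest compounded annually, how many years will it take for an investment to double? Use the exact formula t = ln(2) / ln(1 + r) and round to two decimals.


Doubling condition: (1 + r)^t = 2
Take ln of both sides: t × ln(1 + r) = ln(2)
t = ln(2) / ln(1 + r)
t = 0.693147 / 0.097399
t = 7.12

t = ln(2) / ln(1 + r) = 7.12 years


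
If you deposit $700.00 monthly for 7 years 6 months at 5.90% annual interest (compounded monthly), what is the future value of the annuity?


Future value of an ordinary annuity: FV = PMT × ((1 + r)^n − 1) / r
Monthly rate r = 0.059/12 ≈ 0.00491667, n = 90
FV = $700.00 × ((1 + 0.059/12)^90 − 1) / (0.059/12)
FV = $700.00 × 112.862442
FV = $79,003.71

FV = PMT × ((1+r)^n - 1)/r = $79,003.71


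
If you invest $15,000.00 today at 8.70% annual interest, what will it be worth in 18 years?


Future value formula: FV = PV × (1 + r)^t
FV = $15,000.00 × (1 + 0.087)^18
FV = $15,000.00 × 4.488816
FV = $67,332.24

FV = PV × (1 + r)^t = $67,332.24


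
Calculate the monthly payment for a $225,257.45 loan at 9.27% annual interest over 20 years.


Loan payment formula: PMT = PV × r / (1 − (1 + r)^(−n))
Monthly rate r = 0.0927/12 = 0.007725, n = 240 months
Denominator: 1 − (1 + 0.0927/12)^(−240) = 0.842271
PMT = $225,257.45 × (0.0927/12) / 0.842271
PMT = $2,065.98 per month

PMT = PV × r / (1-(1+r)^(-n)) = $2,065.98/month


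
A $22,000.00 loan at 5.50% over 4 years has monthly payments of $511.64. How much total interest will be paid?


Total paid over the life of the loan = PMT × n.
Total paid = $511.64 × 48 = $24,558.72
Total interest = total paid − principal = $24,558.72 − $22,000.00 = $2,558.72

Total interest = (PMT × n) - PV = $2,558.72


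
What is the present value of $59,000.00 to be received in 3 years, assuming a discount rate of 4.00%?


Present value formula: PV = FV / (1 + r)^t
PV = $59,000.00 / (1 + 0.04)^3
PV = $59,000.00 / 1.124864
PV = $52,450.79

PV = FV / (1 + r)^t = $52,450.79


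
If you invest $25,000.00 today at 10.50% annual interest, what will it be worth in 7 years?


Future value formula: FV = PV × (1 + r)^t
FV = $25,000.00 × (1 + 0.105)^7
FV = $25,000.00 × 2.0115737
FV = $50,289.34

FV = PV × (1 + r)^t = $50,289.34


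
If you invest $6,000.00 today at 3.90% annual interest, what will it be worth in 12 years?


Future value formula: FV = PV × (1 + r)^t
FV = $6,000.00 × (1 + 0.039)^12
FV = $6,000.00 × 1.582656
FV = $9,495.94

FV = PV × (1 + r)^t = $9,495.94


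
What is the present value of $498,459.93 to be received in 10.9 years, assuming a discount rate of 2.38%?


Present value formula: PV = FV / (1 + r)^t
PV = $498,459.93 / (1 + 0.0238)^10.9
PV = $498,459.93 / 1.292245
PV = $385,731.75

PV = FV / (1 + r)^t = $385,731.75


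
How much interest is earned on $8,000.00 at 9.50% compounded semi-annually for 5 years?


Compound interest earned = final amount − principal.
A = P(1 + r/n)^(nt) = $8,000.00 × (1 + 0.095/2)^(2 × 5) = $12,724.19
Interest = A − P = $12,724.19 − $8,000.00 = $4,724.19

Interest = A - P = $4,724.19
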